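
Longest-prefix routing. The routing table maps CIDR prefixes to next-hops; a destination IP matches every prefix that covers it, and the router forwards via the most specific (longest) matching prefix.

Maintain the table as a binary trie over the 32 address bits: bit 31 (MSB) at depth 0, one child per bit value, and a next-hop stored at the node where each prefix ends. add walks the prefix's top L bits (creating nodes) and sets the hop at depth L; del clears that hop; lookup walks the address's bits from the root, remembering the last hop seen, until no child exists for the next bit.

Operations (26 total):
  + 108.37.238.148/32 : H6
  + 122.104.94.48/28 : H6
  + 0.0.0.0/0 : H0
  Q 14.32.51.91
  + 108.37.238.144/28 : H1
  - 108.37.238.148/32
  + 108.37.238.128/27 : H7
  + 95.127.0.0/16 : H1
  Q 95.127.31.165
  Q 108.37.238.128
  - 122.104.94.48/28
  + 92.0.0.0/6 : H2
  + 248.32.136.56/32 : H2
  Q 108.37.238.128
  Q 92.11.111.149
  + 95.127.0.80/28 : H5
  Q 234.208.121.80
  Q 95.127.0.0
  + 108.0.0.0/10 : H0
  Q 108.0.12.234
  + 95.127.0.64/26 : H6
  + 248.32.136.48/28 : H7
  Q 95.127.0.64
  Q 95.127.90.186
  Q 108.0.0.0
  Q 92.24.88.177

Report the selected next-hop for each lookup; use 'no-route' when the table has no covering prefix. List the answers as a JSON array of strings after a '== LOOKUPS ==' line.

Process each operation:
  + 108.37.238.148/32 (H6) depth=32
  + 122.104.94.48/28 (H6) depth=28
  + 0.0.0.0/0 (H0) depth=0
  ? 14.32.51.91  path d0:H0→d1:-  best=H0
  + 108.37.238.144/28 (H1) depth=28
  del 108.37.238.148/32 (clear depth 32)
  + 108.37.238.128/27 (H7) depth=27
  + 95.127.0.0/16 (H1) depth=16
  ? 95.127.31.165  path d0:H0→d1:-→d2:-→d3:-→d4:-→d5:-→d6:-→d7:-→d8:-→d9:-→d10:-→d11:-→d12:-→d13:-→d14:-→d15:-→d16:H1  best=H1
  ? 108.37.238.128  path d0:H0→d1:-→d2:-→d3:-→d4:-→d5:-→d6:-→d7:-→d8:-→d9:-→d10:-→d11:-→d12:-→d13:-→d14:-→d15:-→d16:-→d17:-→d18:-→d19:-→d20:-→d21:-→d22:-→d23:-→d24:-→d25:-→d26:-→d27:H7  best=H7
  del 122.104.94.48/28 (clear depth 28)
  + 92.0.0.0/6 (H2) depth=6
  + 248.32.136.56/32 (H2) depth=32
  ? 108.37.238.128  path d0:H0→d1:-→d2:-→d3:-→d4:-→d5:-→d6:-→d7:-→d8:-→d9:-→d10:-→d11:-→d12:-→d13:-→d14:-→d15:-→d16:-→d17:-→d18:-→d19:-→d20:-→d21:-→d22:-→d23:-→d24:-→d25:-→d26:-→d27:H7  best=H7
  ? 92.11.111.149  path d0:H0→d1:-→d2:-→d3:-→d4:-→d5:-→d6:H2  best=H2
  + 95.127.0.80/28 (H5) depth=28
  ? 234.208.121.80  path d0:H0→d1:-→d2:-→d3:-  best=H0
  ? 95.127.0.0  path d0:H0→d1:-→d2:-→d3:-→d4:-→d5:-→d6:H2→d7:-→d8:-→d9:-→d10:-→d11:-→d12:-→d13:-→d14:-→d15:-→d16:H1→d17:-→d18:-→d19:-→d20:-→d21:-→d22:-→d23:-→d24:-→d25:-  best=H1
  + 108.0.0.0/10 (H0) depth=10
  ? 108.0.12.234  path d0:H0→d1:-→d2:-→d3:-→d4:-→d5:-→d6:-→d7:-→d8:-→d9:-→d10:H0  best=H0
  + 95.127.0.64/26 (H6) depth=26
  + 248.32.136.48/28 (H7) depth=28
  ? 95.127.0.64  path d0:H0→d1:-→d2:-→d3:-→d4:-→d5:-→d6:H2→d7:-→d8:-→d9:-→d10:-→d11:-→d12:-→d13:-→d14:-→d15:-→d16:H1→d17:-→d18:-→d19:-→d20:-→d21:-→d22:-→d23:-→d24:-→d25:-→d26:H6→d27:-  best=H6
  ? 95.127.90.186  path d0:H0→d1:-→d2:-→d3:-→d4:-→d5:-→d6:H2→d7:-→d8:-→d9:-→d10:-→d11:-→d12:-→d13:-→d14:-→d15:-→d16:H1→d17:-  best=H1
  ? 108.0.0.0  path d0:H0→d1:-→d2:-→d3:-→d4:-→d5:-→d6:-→d7:-→d8:-→d9:-→d10:H0  best=H0
  ? 92.24.88.177  path d0:H0→d1:-→d2:-→d3:-→d4:-→d5:-→d6:H2  best=H2

== LOOKUPS ==
["H0","H1","H7","H7","H2","H0","H1","H0","H6","H1","H0","H2"]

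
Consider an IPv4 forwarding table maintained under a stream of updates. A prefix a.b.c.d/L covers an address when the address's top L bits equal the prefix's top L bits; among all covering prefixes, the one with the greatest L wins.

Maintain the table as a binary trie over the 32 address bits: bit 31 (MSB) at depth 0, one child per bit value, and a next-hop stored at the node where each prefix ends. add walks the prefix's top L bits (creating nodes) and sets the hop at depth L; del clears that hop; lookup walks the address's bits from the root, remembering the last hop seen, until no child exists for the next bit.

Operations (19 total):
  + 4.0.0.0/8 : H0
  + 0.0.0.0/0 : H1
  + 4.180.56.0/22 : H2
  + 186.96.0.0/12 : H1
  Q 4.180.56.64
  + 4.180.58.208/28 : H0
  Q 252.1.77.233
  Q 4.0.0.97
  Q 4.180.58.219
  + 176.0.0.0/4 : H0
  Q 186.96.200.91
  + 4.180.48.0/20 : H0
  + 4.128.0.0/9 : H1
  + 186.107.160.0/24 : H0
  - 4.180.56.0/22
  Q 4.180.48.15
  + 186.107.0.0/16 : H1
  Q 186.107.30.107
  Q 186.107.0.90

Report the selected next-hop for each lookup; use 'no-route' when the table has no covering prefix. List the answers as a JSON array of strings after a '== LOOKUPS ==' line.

Apply in order:
  add 4.0.0.0/8 -> H0 at depth 8
  add 0.0.0.0/0 -> H1 at depth 0
  add 4.180.56.0/22 -> H2 at depth 22
  add 186.96.0.0/12 -> H1 at depth 12
  lookup 4.180.56.64: bits 0000010010110100001110 walk d0:H1→d1:-→d2:-→d3:-→d4:-→d5:-→d6:-→d7:-→d8:H0→d9:-→d10:-→d11:-→d12:-→d13:-→d14:-→d15:-→d16:-→d17:-→d18:-→d19:-→d20:-→d21:-→d22:H2 -> H2
  add 4.180.58.208/28 -> H0 at depth 28
  lookup 252.1.77.233: bits 1 walk d0:H1→d1:- -> H1
  lookup 4.0.0.97: bits 00000100 walk d0:H1→d1:-→d2:-→d3:-→d4:-→d5:-→d6:-→d7:-→d8:H0 -> H0
  lookup 4.180.58.219: bits 0000010010110100001110101101 walk d0:H1→d1:-→d2:-→d3:-→d4:-→d5:-→d6:-→d7:-→d8:H0→d9:-→d10:-→d11:-→d12:-→d13:-→d14:-→d15:-→d16:-→d17:-→d18:-→d19:-→d20:-→d21:-→d22:H2→d23:-→d24:-→d25:-→d26:-→d27:-→d28:H0 -> H0
  add 176.0.0.0/4 -> H0 at depth 4
  lookup 186.96.200.91: bits 101110100110 walk d0:H1→d1:-→d2:-→d3:-→d4:H0→d5:-→d6:-→d7:-→d8:-→d9:-→d10:-→d11:-→d12:H1 -> H1
  add 4.180.48.0/20 -> H0 at depth 20
  add 4.128.0.0/9 -> H1 at depth 9
  add 186.107.160.0/24 -> H0 at depth 24
  - 4.180.56.0/22 clear@22
  lookup 4.180.48.15: bits 00000100101101000011 walk d0:H1→d1:-→d2:-→d3:-→d4:-→d5:-→d6:-→d7:-→d8:H0→d9:H1→d10:-→d11:-→d12:-→d13:-→d14:-→d15:-→d16:-→d17:-→d18:-→d19:-→d20:H0 -> H0
  add 186.107.0.0/16 -> H1 at depth 16
  lookup 186.107.30.107: bits 1011101001101011 walk d0:H1→d1:-→d2:-→d3:-→d4:H0→d5:-→d6:-→d7:-→d8:-→d9:-→d10:-→d11:-→d12:H1→d13:-→d14:-→d15:-→d16:H1 -> H1
  lookup 186.107.0.90: bits 1011101001101011 walk d0:H1→d1:-→d2:-→d3:-→d4:H0→d5:-→d6:-→d7:-→d8:-→d9:-→d10:-→d11:-→d12:H1→d13:-→d14:-→d15:-→d16:H1 -> H1

== LOOKUPS ==
["H2","H1","H0","H0","H1","H0","H1","H1"]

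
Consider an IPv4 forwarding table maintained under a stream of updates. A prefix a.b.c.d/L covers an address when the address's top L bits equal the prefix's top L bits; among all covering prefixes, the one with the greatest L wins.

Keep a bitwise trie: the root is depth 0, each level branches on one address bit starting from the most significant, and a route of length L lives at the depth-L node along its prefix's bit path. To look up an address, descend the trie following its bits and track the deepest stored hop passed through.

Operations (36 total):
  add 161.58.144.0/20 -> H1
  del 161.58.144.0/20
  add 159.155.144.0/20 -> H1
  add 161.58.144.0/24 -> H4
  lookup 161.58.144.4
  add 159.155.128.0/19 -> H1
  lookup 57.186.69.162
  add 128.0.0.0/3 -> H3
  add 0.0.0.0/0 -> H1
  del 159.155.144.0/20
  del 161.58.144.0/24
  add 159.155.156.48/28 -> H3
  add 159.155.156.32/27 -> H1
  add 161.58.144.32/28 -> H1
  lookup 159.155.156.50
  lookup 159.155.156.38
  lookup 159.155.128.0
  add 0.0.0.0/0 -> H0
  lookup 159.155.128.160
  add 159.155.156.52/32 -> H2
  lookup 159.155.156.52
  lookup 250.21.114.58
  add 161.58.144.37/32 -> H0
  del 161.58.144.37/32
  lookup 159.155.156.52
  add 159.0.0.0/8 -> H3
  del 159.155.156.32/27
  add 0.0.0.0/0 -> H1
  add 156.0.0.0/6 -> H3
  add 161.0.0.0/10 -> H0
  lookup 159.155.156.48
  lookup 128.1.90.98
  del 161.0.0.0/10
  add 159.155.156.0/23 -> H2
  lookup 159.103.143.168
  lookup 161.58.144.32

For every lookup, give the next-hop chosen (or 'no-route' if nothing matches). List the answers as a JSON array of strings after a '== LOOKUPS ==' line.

Apply in order:
  add 161.58.144.0/20 -> H1 at depth 20
  - 161.58.144.0/20 clear@20
  add 159.155.144.0/20 -> H1 at depth 20
  add 161.58.144.0/24 -> H4 at depth 24
  ? 161.58.144.4  path d0:-→d1:-→d2:-→d3:-→d4:-→d5:-→d6:-→d7:-→d8:-→d9:-→d10:-→d11:-→d12:-→d13:-→d14:-→d15:-→d16:-→d17:-→d18:-→d19:-→d20:-→d21:-→d22:-→d23:-→d24:H4  best=H4
  add 159.155.128.0/19 -> H1 at depth 19
  ? 57.186.69.162  path d0:-  best=no-route
  add 128.0.0.0/3 -> H3 at depth 3
  add 0.0.0.0/0 -> H1 at depth 0
  - 159.155.144.0/20 clear@20
  - 161.58.144.0/24 clear@24
  add 159.155.156.48/28 -> H3 at depth 28
  add 159.155.156.32/27 -> H1 at depth 27
  add 161.58.144.32/28 -> H1 at depth 28
  ? 159.155.156.50  path d0:H1→d1:-→d2:-→d3:H3→d4:-→d5:-→d6:-→d7:-→d8:-→d9:-→d10:-→d11:-→d12:-→d13:-→d14:-→d15:-→d16:-→d17:-→d18:-→d19:H1→d20:-→d21:-→d22:-→d23:-→d24:-→d25:-→d26:-→d27:H1→d28:H3  best=H3
  ? 159.155.156.38  path d0:H1→d1:-→d2:-→d3:H3→d4:-→d5:-→d6:-→d7:-→d8:-→d9:-→d10:-→d11:-→d12:-→d13:-→d14:-→d15:-→d16:-→d17:-→d18:-→d19:H1→d20:-→d21:-→d22:-→d23:-→d24:-→d25:-→d26:-→d27:H1  best=H1
  ? 159.155.128.0  path d0:H1→d1:-→d2:-→d3:H3→d4:-→d5:-→d6:-→d7:-→d8:-→d9:-→d10:-→d11:-→d12:-→d13:-→d14:-→d15:-→d16:-→d17:-→d18:-→d19:H1  best=H1
  add 0.0.0.0/0 -> H0 at depth 0
  ? 159.155.128.160  path d0:H0→d1:-→d2:-→d3:H3→d4:-→d5:-→d6:-→d7:-→d8:-→d9:-→d10:-→d11:-→d12:-→d13:-→d14:-→d15:-→d16:-→d17:-→d18:-→d19:H1  best=H1
  add 159.155.156.52/32 -> H2 at depth 32
  ? 159.155.156.52  path d0:H0→d1:-→d2:-→d3:H3→d4:-→d5:-→d6:-→d7:-→d8:-→d9:-→d10:-→d11:-→d12:-→d13:-→d14:-→d15:-→d16:-→d17:-→d18:-→d19:H1→d20:-→d21:-→d22:-→d23:-→d24:-→d25:-→d26:-→d27:H1→d28:H3→d29:-→d30:-→d31:-→d32:H2  best=H2
  ? 250.21.114.58  path d0:H0→d1:-  best=H0
  add 161.58.144.37/32 -> H0 at depth 32
  - 161.58.144.37/32 clear@32
  ? 159.155.156.52  path d0:H0→d1:-→d2:-→d3:H3→d4:-→d5:-→d6:-→d7:-→d8:-→d9:-→d10:-→d11:-→d12:-→d13:-→d14:-→d15:-→d16:-→d17:-→d18:-→d19:H1→d20:-→d21:-→d22:-→d23:-→d24:-→d25:-→d26:-→d27:H1→d28:H3→d29:-→d30:-→d31:-→d32:H2  best=H2
  add 159.0.0.0/8 -> H3 at depth 8
  - 159.155.156.32/27 clear@27
  add 0.0.0.0/0 -> H1 at depth 0
  add 156.0.0.0/6 -> H3 at depth 6
  add 161.0.0.0/10 -> H0 at depth 10
  ? 159.155.156.48  path d0:H1→d1:-→d2:-→d3:H3→d4:-→d5:-→d6:H3→d7:-→d8:H3→d9:-→d10:-→d11:-→d12:-→d13:-→d14:-→d15:-→d16:-→d17:-→d18:-→d19:H1→d20:-→d21:-→d22:-→d23:-→d24:-→d25:-→d26:-→d27:-→d28:H3→d29:-  best=H3
  ? 128.1.90.98  path d0:H1→d1:-→d2:-→d3:H3  best=H3
  - 161.0.0.0/10 clear@10
  add 159.155.156.0/23 -> H2 at depth 23
  ? 159.103.143.168  path d0:H1→d1:-→d2:-→d3:H3→d4:-→d5:-→d6:H3→d7:-→d8:H3  best=H3
  ? 161.58.144.32  path d0:H1→d1:-→d2:-→d3:-→d4:-→d5:-→d6:-→d7:-→d8:-→d9:-→d10:-→d11:-→d12:-→d13:-→d14:-→d15:-→d16:-→d17:-→d18:-→d19:-→d20:-→d21:-→d22:-→d23:-→d24:-→d25:-→d26:-→d27:-→d28:H1→d29:-  best=H1

== LOOKUPS ==
["H4","no-route","H3","H1","H1","H1","H2","H0","H2","H3","H3","H3","H1"]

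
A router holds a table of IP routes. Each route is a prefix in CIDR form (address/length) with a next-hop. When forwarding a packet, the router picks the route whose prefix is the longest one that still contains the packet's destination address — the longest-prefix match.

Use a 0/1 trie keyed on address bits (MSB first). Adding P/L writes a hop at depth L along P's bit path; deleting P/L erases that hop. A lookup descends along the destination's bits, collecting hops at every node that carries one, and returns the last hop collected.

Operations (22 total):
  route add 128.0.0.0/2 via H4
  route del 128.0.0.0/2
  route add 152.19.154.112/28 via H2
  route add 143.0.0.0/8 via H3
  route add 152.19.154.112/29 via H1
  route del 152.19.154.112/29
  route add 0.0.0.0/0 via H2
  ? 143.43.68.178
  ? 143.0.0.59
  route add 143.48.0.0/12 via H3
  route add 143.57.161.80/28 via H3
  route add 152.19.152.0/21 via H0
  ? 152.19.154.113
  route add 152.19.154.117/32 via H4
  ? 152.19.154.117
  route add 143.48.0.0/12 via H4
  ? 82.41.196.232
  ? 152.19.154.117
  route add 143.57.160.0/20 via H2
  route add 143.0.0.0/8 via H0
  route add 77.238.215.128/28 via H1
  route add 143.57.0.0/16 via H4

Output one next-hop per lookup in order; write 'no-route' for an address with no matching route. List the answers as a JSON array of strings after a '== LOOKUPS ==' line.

Apply in order:
  + 128.0.0.0/2 (H4) depth=2
  del 128.0.0.0/2 (clear depth 2)
  + 152.19.154.112/28 (H2) depth=28
  + 143.0.0.0/8 (H3) depth=8
  + 152.19.154.112/29 (H1) depth=29
  del 152.19.154.112/29 (clear depth 29)
  + 0.0.0.0/0 (H2) depth=0
  lookup 143.43.68.178: bits 10001111 walk d0:H2→d1:-→d2:-→d3:-→d4:-→d5:-→d6:-→d7:-→d8:H3 -> H3
  lookup 143.0.0.59: bits 10001111 walk d0:H2→d1:-→d2:-→d3:-→d4:-→d5:-→d6:-→d7:-→d8:H3 -> H3
  + 143.48.0.0/12 (H3) depth=12
  + 143.57.161.80/28 (H3) depth=28
  + 152.19.152.0/21 (H0) depth=21
  lookup 152.19.154.113: bits 10011000000100111001101001110 walk d0:H2→d1:-→d2:-→d3:-→d4:-→d5:-→d6:-→d7:-→d8:-→d9:-→d10:-→d11:-→d12:-→d13:-→d14:-→d15:-→d16:-→d17:-→d18:-→d19:-→d20:-→d21:H0→d22:-→d23:-→d24:-→d25:-→d26:-→d27:-→d28:H2→d29:- -> H2
  + 152.19.154.117/32 (H4) depth=32
  lookup 152.19.154.117: bits 10011000000100111001101001110101 walk d0:H2→d1:-→d2:-→d3:-→d4:-→d5:-→d6:-→d7:-→d8:-→d9:-→d10:-→d11:-→d12:-→d13:-→d14:-→d15:-→d16:-→d17:-→d18:-→d19:-→d20:-→d21:H0→d22:-→d23:-→d24:-→d25:-→d26:-→d27:-→d28:H2→d29:-→d30:-→d31:-→d32:H4 -> H4
  + 143.48.0.0/12 (H4) depth=12
  lookup 82.41.196.232: bits ε walk d0:H2 -> H2
  lookup 152.19.154.117: bits 10011000000100111001101001110101 walk d0:H2→d1:-→d2:-→d3:-→d4:-→d5:-→d6:-→d7:-→d8:-→d9:-→d10:-→d11:-→d12:-→d13:-→d14:-→d15:-→d16:-→d17:-→d18:-→d19:-→d20:-→d21:H0→d22:-→d23:-→d24:-→d25:-→d26:-→d27:-→d28:H2→d29:-→d30:-→d31:-→d32:H4 -> H4
  + 143.57.160.0/20 (H2) depth=20
  + 143.0.0.0/8 (H0) depth=8
  + 77.238.215.128/28 (H1) depth=28
  + 143.57.0.0/16 (H4) depth=16

== LOOKUPS ==
["H3","H3","H2","H4","H2","H4"]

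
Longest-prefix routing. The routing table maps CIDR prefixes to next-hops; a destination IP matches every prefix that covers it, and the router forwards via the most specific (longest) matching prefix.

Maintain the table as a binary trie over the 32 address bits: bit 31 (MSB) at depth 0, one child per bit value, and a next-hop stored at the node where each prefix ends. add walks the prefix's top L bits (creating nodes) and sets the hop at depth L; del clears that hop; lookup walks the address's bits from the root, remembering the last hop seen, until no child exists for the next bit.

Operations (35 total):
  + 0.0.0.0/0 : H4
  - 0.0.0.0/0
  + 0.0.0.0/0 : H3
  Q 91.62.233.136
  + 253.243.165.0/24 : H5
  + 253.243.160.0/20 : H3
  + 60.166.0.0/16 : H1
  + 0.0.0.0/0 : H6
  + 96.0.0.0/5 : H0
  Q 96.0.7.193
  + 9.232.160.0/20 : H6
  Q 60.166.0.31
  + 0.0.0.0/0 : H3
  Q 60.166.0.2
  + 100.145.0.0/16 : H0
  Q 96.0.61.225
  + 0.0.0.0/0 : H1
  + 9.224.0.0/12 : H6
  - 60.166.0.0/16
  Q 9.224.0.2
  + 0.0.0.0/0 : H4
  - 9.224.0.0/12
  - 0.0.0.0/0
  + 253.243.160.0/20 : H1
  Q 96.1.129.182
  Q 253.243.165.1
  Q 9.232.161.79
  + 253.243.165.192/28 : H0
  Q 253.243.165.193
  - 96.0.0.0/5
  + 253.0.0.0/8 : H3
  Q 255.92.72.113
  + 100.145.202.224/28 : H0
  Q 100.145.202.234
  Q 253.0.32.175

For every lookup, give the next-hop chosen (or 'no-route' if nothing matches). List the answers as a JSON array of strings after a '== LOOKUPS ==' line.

Trace:
  + 0.0.0.0/0 (H4) depth=0
  - 0.0.0.0/0 clear@0
  + 0.0.0.0/0 (H3) depth=0
  Q 91.62.233.136: descend ε ; hops seen [H3] ; pick H3
  + 253.243.165.0/24 (H5) depth=24
  + 253.243.160.0/20 (H3) depth=20
  + 60.166.0.0/16 (H1) depth=16
  + 0.0.0.0/0 (H6) depth=0
  + 96.0.0.0/5 (H0) depth=5
  Q 96.0.7.193: descend 01100 ; hops seen [H6,H0] ; pick H0
  + 9.232.160.0/20 (H6) depth=20
  Q 60.166.0.31: descend 0011110010100110 ; hops seen [H6,H1] ; pick H1
  + 0.0.0.0/0 (H3) depth=0
  Q 60.166.0.2: descend 0011110010100110 ; hops seen [H3,H1] ; pick H1
  + 100.145.0.0/16 (H0) depth=16
  Q 96.0.61.225: descend 01100 ; hops seen [H3,H0] ; pick H0
  + 0.0.0.0/0 (H1) depth=0
  + 9.224.0.0/12 (H6) depth=12
  - 60.166.0.0/16 clear@16
  Q 9.224.0.2: descend 000010011110 ; hops seen [H1,H6] ; pick H6
  + 0.0.0.0/0 (H4) depth=0
  - 9.224.0.0/12 clear@12
  - 0.0.0.0/0 clear@0
  + 253.243.160.0/20 (H1) depth=20
  Q 96.1.129.182: descend 01100 ; hops seen [H0] ; pick H0
  Q 253.243.165.1: descend 111111011111001110100101 ; hops seen [H1,H5] ; pick H5
  Q 9.232.161.79: descend 00001001111010001010 ; hops seen [H6] ; pick H6
  + 253.243.165.192/28 (H0) depth=28
  Q 253.243.165.193: descend 1111110111110011101001011100 ; hops seen [H1,H5,H0] ; pick H0
  - 96.0.0.0/5 clear@5
  + 253.0.0.0/8 (H3) depth=8
  Q 255.92.72.113: descend 111111 ; hops seen [∅] ; pick no-route
  + 100.145.202.224/28 (H0) depth=28
  Q 100.145.202.234: descend 0110010010010001110010101110 ; hops seen [H0,H0] ; pick H0
  Q 253.0.32.175: descend 11111101 ; hops seen [H3] ; pick H3

== LOOKUPS ==
["H3","H0","H1","H1","H0","H6","H0","H5","H6","H0","no-route","H0","H3"]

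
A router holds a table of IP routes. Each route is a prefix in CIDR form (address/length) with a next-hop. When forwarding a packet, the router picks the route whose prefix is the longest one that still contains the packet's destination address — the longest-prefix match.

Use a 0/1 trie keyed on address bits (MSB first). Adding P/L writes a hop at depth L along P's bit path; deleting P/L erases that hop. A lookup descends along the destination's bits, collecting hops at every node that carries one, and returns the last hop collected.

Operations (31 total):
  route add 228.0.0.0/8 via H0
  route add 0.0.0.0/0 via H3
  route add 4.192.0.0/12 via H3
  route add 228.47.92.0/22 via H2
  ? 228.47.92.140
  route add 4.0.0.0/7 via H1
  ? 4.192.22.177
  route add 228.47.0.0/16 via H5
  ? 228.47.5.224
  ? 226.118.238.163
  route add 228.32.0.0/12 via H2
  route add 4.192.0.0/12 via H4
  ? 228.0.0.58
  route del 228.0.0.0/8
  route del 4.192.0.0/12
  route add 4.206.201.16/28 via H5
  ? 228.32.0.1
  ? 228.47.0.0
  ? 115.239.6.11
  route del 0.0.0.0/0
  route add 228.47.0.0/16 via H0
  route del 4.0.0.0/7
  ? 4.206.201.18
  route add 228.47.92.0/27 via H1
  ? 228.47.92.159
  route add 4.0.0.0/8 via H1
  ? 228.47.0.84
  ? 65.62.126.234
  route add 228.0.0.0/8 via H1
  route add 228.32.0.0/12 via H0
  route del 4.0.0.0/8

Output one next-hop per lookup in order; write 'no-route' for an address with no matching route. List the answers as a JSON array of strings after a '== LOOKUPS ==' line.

Apply in order:
  + 228.0.0.0/8 (H0) depth=8
  + 0.0.0.0/0 (H3) depth=0
  + 4.192.0.0/12 (H3) depth=12
  + 228.47.92.0/22 (H2) depth=22
  Q 228.47.92.140: descend 1110010000101111010111 ; hops seen [H3,H0,H2] ; pick H2
  + 4.0.0.0/7 (H1) depth=7
  Q 4.192.22.177: descend 000001001100 ; hops seen [H3,H1,H3] ; pick H3
  + 228.47.0.0/16 (H5) depth=16
  Q 228.47.5.224: descend 11100100001011110 ; hops seen [H3,H0,H5] ; pick H5
  Q 226.118.238.163: descend 11100 ; hops seen [H3] ; pick H3
  + 228.32.0.0/12 (H2) depth=12
  + 4.192.0.0/12 (H4) depth=12
  Q 228.0.0.58: descend 1110010000 ; hops seen [H3,H0] ; pick H0
  del 228.0.0.0/8 (clear depth 8)
  del 4.192.0.0/12 (clear depth 12)
  + 4.206.201.16/28 (H5) depth=28
  Q 228.32.0.1: descend 111001000010 ; hops seen [H3,H2] ; pick H2
  Q 228.47.0.0: descend 11100100001011110 ; hops seen [H3,H2,H5] ; pick H5
  Q 115.239.6.11: descend 0 ; hops seen [H3] ; pick H3
  del 0.0.0.0/0 (clear depth 0)
  + 228.47.0.0/16 (H0) depth=16
  del 4.0.0.0/7 (clear depth 7)
  Q 4.206.201.18: descend 0000010011001110110010010001 ; hops seen [H5] ; pick H5
  + 228.47.92.0/27 (H1) depth=27
  Q 228.47.92.159: descend 111001000010111101011100 ; hops seen [H2,H0,H2] ; pick H2
  + 4.0.0.0/8 (H1) depth=8
  Q 228.47.0.84: descend 11100100001011110 ; hops seen [H2,H0] ; pick H0
  Q 65.62.126.234: descend 0 ; hops seen [∅] ; pick no-route
  + 228.0.0.0/8 (H1) depth=8
  + 228.32.0.0/12 (H0) depth=12
  del 4.0.0.0/8 (clear depth 8)

== LOOKUPS ==
["H2","H3","H5","H3","H0","H2","H5","H3","H5","H2","H0","no-route"]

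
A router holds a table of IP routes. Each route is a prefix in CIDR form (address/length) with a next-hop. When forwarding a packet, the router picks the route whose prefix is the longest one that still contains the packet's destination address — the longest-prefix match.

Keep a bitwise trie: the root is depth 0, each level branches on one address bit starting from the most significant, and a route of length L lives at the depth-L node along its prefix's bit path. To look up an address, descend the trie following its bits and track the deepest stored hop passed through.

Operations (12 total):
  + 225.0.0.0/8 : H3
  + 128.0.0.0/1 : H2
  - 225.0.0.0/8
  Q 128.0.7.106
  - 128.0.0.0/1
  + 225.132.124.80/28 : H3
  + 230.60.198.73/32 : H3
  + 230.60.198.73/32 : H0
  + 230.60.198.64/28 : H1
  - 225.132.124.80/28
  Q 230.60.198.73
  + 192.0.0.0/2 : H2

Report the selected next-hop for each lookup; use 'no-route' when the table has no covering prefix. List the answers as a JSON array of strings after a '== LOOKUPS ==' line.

Apply in order:
  + 225.0.0.0/8 (H3) depth=8
  + 128.0.0.0/1 (H2) depth=1
  - 225.0.0.0/8 clear@8
  lookup 128.0.7.106: bits 1 walk d0:-→d1:H2 -> H2
  - 128.0.0.0/1 clear@1
  + 225.132.124.80/28 (H3) depth=28
  + 230.60.198.73/32 (H3) depth=32
  + 230.60.198.73/32 (H0) depth=32
  + 230.60.198.64/28 (H1) depth=28
  - 225.132.124.80/28 clear@28
  lookup 230.60.198.73: bits 11100110001111001100011001001001 walk d0:-→d1:-→d2:-→d3:-→d4:-→d5:-→d6:-→d7:-→d8:-→d9:-→d10:-→d11:-→d12:-→d13:-→d14:-→d15:-→d16:-→d17:-→d18:-→d19:-→d20:-→d21:-→d22:-→d23:-→d24:-→d25:-→d26:-→d27:-→d28:H1→d29:-→d30:-→d31:-→d32:H0 -> H0
  + 192.0.0.0/2 (H2) depth=2

== LOOKUPS ==
["H2","H0"]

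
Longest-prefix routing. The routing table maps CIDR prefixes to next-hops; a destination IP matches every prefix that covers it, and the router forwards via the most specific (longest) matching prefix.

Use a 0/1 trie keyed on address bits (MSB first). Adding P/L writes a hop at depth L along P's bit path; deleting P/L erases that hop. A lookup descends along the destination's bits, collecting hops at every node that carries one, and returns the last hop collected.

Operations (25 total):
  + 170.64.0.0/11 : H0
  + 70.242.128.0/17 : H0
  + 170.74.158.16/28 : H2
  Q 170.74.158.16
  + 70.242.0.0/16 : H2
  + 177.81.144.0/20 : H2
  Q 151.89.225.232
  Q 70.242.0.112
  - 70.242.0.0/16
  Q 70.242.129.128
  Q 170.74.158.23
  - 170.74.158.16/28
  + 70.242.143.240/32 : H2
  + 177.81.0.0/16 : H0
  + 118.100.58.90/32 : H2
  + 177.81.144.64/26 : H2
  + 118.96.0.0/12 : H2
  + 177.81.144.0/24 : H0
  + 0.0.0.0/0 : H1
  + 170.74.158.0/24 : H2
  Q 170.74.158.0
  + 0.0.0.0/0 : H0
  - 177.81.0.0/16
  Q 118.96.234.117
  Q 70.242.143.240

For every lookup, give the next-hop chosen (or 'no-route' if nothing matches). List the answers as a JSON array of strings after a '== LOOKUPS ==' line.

Trace:
  + 170.64.0.0/11 (H0) depth=11
  + 70.242.128.0/17 (H0) depth=17
  + 170.74.158.16/28 (H2) depth=28
  ? 170.74.158.16  path d0:-→d1:-→d2:-→d3:-→d4:-→d5:-→d6:-→d7:-→d8:-→d9:-→d10:-→d11:H0→d12:-→d13:-→d14:-→d15:-→d16:-→d17:-→d18:-→d19:-→d20:-→d21:-→d22:-→d23:-→d24:-→d25:-→d26:-→d27:-→d28:H2  best=H2
  + 70.242.0.0/16 (H2) depth=16
  + 177.81.144.0/20 (H2) depth=20
  ? 151.89.225.232  path d0:-→d1:-→d2:-  best=no-route
  ? 70.242.0.112  path d0:-→d1:-→d2:-→d3:-→d4:-→d5:-→d6:-→d7:-→d8:-→d9:-→d10:-→d11:-→d12:-→d13:-→d14:-→d15:-→d16:H2  best=H2
  del 70.242.0.0/16 (clear depth 16)
  ? 70.242.129.128  path d0:-→d1:-→d2:-→d3:-→d4:-→d5:-→d6:-→d7:-→d8:-→d9:-→d10:-→d11:-→d12:-→d13:-→d14:-→d15:-→d16:-→d17:H0  best=H0
  ? 170.74.158.23  path d0:-→d1:-→d2:-→d3:-→d4:-→d5:-→d6:-→d7:-→d8:-→d9:-→d10:-→d11:H0→d12:-→d13:-→d14:-→d15:-→d16:-→d17:-→d18:-→d19:-→d20:-→d21:-→d22:-→d23:-→d24:-→d25:-→d26:-→d27:-→d28:H2  best=H2
  del 170.74.158.16/28 (clear depth 28)
  + 70.242.143.240/32 (H2) depth=32
  + 177.81.0.0/16 (H0) depth=16
  + 118.100.58.90/32 (H2) depth=32
  + 177.81.144.64/26 (H2) depth=26
  + 118.96.0.0/12 (H2) depth=12
  + 177.81.144.0/24 (H0) depth=24
  + 0.0.0.0/0 (H1) depth=0
  + 170.74.158.0/24 (H2) depth=24
  ? 170.74.158.0  path d0:H1→d1:-→d2:-→d3:-→d4:-→d5:-→d6:-→d7:-→d8:-→d9:-→d10:-→d11:H0→d12:-→d13:-→d14:-→d15:-→d16:-→d17:-→d18:-→d19:-→d20:-→d21:-→d22:-→d23:-→d24:H2→d25:-→d26:-→d27:-  best=H2
  + 0.0.0.0/0 (H0) depth=0
  del 177.81.0.0/16 (clear depth 16)
  ? 118.96.234.117  path d0:H0→d1:-→d2:-→d3:-→d4:-→d5:-→d6:-→d7:-→d8:-→d9:-→d10:-→d11:-→d12:H2→d13:-  best=H2
  ? 70.242.143.240  path d0:H0→d1:-→d2:-→d3:-→d4:-→d5:-→d6:-→d7:-→d8:-→d9:-→d10:-→d11:-→d12:-→d13:-→d14:-→d15:-→d16:-→d17:H0→d18:-→d19:-→d20:-→d21:-→d22:-→d23:-→d24:-→d25:-→d26:-→d27:-→d28:-→d29:-→d30:-→d31:-→d32:H2  best=H2

== LOOKUPS ==
["H2","no-route","H2","H0","H2","H2","H2","H2"]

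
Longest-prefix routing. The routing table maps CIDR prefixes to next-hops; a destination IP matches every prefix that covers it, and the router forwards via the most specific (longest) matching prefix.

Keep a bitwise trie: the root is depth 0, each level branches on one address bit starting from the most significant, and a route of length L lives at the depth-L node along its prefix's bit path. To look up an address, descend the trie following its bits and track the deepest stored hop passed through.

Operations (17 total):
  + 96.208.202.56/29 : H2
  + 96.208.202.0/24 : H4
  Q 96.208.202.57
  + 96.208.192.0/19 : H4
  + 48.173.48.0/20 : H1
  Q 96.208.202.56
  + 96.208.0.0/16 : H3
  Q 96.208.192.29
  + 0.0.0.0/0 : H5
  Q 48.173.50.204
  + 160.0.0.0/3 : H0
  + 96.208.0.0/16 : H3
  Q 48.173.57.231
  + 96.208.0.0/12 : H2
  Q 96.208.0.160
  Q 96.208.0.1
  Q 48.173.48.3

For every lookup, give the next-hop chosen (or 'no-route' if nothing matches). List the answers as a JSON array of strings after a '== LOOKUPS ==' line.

Apply in order:
  add 96.208.202.56/29 -> H2 at depth 29
  add 96.208.202.0/24 -> H4 at depth 24
  Q 96.208.202.57: descend 01100000110100001100101000111 ; hops seen [H4,H2] ; pick H2
  add 96.208.192.0/19 -> H4 at depth 19
  add 48.173.48.0/20 -> H1 at depth 20
  Q 96.208.202.56: descend 01100000110100001100101000111 ; hops seen [H4,H4,H2] ; pick H2
  add 96.208.0.0/16 -> H3 at depth 16
  Q 96.208.192.29: descend 01100000110100001100 ; hops seen [H3,H4] ; pick H4
  add 0.0.0.0/0 -> H5 at depth 0
  Q 48.173.50.204: descend 00110000101011010011 ; hops seen [H5,H1] ; pick H1
  add 160.0.0.0/3 -> H0 at depth 3
  add 96.208.0.0/16 -> H3 at depth 16
  Q 48.173.57.231: descend 00110000101011010011 ; hops seen [H5,H1] ; pick H1
  add 96.208.0.0/12 -> H2 at depth 12
  Q 96.208.0.160: descend 0110000011010000 ; hops seen [H5,H2,H3] ; pick H3
  Q 96.208.0.1: descend 0110000011010000 ; hops seen [H5,H2,H3] ; pick H3
  Q 48.173.48.3: descend 00110000101011010011 ; hops seen [H5,H1] ; pick H1

== LOOKUPS ==
["H2","H2","H4","H1","H1","H3","H3","H1"]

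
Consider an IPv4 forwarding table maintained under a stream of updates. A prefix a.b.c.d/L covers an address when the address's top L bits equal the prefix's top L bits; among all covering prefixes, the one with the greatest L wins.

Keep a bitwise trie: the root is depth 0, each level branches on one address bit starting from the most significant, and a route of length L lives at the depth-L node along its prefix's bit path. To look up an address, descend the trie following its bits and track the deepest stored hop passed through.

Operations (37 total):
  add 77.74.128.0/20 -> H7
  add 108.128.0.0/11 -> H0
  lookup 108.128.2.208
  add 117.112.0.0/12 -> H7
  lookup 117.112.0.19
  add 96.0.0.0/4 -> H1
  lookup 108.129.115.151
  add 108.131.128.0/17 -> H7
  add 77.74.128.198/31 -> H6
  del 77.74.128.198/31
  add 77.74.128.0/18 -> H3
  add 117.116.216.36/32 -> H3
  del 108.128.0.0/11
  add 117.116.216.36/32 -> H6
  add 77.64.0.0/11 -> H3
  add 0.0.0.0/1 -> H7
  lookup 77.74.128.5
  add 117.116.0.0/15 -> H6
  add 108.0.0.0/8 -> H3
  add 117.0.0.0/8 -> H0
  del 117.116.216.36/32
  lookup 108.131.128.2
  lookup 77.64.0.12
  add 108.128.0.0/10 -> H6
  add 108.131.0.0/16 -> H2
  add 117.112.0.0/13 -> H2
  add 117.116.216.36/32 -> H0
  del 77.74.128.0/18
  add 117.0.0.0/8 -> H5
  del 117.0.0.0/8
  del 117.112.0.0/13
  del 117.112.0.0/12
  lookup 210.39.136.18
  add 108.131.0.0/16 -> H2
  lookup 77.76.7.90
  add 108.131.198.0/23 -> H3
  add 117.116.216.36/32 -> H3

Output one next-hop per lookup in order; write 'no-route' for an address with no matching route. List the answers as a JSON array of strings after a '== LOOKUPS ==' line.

Apply in order:
  + 77.74.128.0/20 (H7) depth=20
  + 108.128.0.0/11 (H0) depth=11
  ? 108.128.2.208  path d0:-→d1:-→d2:-→d3:-→d4:-→d5:-→d6:-→d7:-→d8:-→d9:-→d10:-→d11:H0  best=H0
  + 117.112.0.0/12 (H7) depth=12
  ? 117.112.0.19  path d0:-→d1:-→d2:-→d3:-→d4:-→d5:-→d6:-→d7:-→d8:-→d9:-→d10:-→d11:-→d12:H7  best=H7
  + 96.0.0.0/4 (H1) depth=4
  ? 108.129.115.151  path d0:-→d1:-→d2:-→d3:-→d4:H1→d5:-→d6:-→d7:-→d8:-→d9:-→d10:-→d11:H0  best=H0
  + 108.131.128.0/17 (H7) depth=17
  + 77.74.128.198/31 (H6) depth=31
  - 77.74.128.198/31 clear@31
  + 77.74.128.0/18 (H3) depth=18
  + 117.116.216.36/32 (H3) depth=32
  - 108.128.0.0/11 clear@11
  + 117.116.216.36/32 (H6) depth=32
  + 77.64.0.0/11 (H3) depth=11
  + 0.0.0.0/1 (H7) depth=1
  ? 77.74.128.5  path d0:-→d1:H7→d2:-→d3:-→d4:-→d5:-→d6:-→d7:-→d8:-→d9:-→d10:-→d11:H3→d12:-→d13:-→d14:-→d15:-→d16:-→d17:-→d18:H3→d19:-→d20:H7→d21:-→d22:-→d23:-→d24:-  best=H7
  + 117.116.0.0/15 (H6) depth=15
  + 108.0.0.0/8 (H3) depth=8
  + 117.0.0.0/8 (H0) depth=8
  - 117.116.216.36/32 clear@32
  ? 108.131.128.2  path d0:-→d1:H7→d2:-→d3:-→d4:H1→d5:-→d6:-→d7:-→d8:H3→d9:-→d10:-→d11:-→d12:-→d13:-→d14:-→d15:-→d16:-→d17:H7  best=H7
  ? 77.64.0.12  path d0:-→d1:H7→d2:-→d3:-→d4:-→d5:-→d6:-→d7:-→d8:-→d9:-→d10:-→d11:H3→d12:-  best=H3
  + 108.128.0.0/10 (H6) depth=10
  + 108.131.0.0/16 (H2) depth=16
  + 117.112.0.0/13 (H2) depth=13
  + 117.116.216.36/32 (H0) depth=32
  - 77.74.128.0/18 clear@18
  + 117.0.0.0/8 (H5) depth=8
  - 117.0.0.0/8 clear@8
  - 117.112.0.0/13 clear@13
  - 117.112.0.0/12 clear@12
  ? 210.39.136.18  path d0:-  best=no-route
  + 108.131.0.0/16 (H2) depth=16
  ? 77.76.7.90  path d0:-→d1:H7→d2:-→d3:-→d4:-→d5:-→d6:-→d7:-→d8:-→d9:-→d10:-→d11:H3→d12:-→d13:-  best=H3
  + 108.131.198.0/23 (H3) depth=23
  + 117.116.216.36/32 (H3) depth=32

== LOOKUPS ==
["H0","H7","H0","H7","H7","H3","no-route","H3"]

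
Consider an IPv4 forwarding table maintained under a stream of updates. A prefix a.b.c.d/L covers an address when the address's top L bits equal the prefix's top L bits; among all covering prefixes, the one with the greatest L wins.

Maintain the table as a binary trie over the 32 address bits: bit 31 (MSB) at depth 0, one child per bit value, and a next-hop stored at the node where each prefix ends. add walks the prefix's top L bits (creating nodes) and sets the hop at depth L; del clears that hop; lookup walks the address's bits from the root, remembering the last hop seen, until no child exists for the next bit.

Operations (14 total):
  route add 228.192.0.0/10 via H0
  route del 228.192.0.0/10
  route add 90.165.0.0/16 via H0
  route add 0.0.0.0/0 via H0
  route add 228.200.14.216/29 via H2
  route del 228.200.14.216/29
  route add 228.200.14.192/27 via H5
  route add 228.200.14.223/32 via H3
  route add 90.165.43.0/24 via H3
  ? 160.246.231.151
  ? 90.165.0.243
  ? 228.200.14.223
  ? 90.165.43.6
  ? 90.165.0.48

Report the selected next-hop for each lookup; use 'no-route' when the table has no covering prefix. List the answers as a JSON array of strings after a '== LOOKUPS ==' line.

Apply in order:
  add 228.192.0.0/10 -> H0 at depth 10
  del 228.192.0.0/10 (clear depth 10)
  add 90.165.0.0/16 -> H0 at depth 16
  add 0.0.0.0/0 -> H0 at depth 0
  add 228.200.14.216/29 -> H2 at depth 29
  del 228.200.14.216/29 (clear depth 29)
  add 228.200.14.192/27 -> H5 at depth 27
  add 228.200.14.223/32 -> H3 at depth 32
  add 90.165.43.0/24 -> H3 at depth 24
  ? 160.246.231.151  path d0:H0→d1:-  best=H0
  ? 90.165.0.243  path d0:H0→d1:-→d2:-→d3:-→d4:-→d5:-→d6:-→d7:-→d8:-→d9:-→d10:-→d11:-→d12:-→d13:-→d14:-→d15:-→d16:H0→d17:-→d18:-  best=H0
  ? 228.200.14.223  path d0:H0→d1:-→d2:-→d3:-→d4:-→d5:-→d6:-→d7:-→d8:-→d9:-→d10:-→d11:-→d12:-→d13:-→d14:-→d15:-→d16:-→d17:-→d18:-→d19:-→d20:-→d21:-→d22:-→d23:-→d24:-→d25:-→d26:-→d27:H5→d28:-→d29:-→d30:-→d31:-→d32:H3  best=H3
  ? 90.165.43.6  path d0:H0→d1:-→d2:-→d3:-→d4:-→d5:-→d6:-→d7:-→d8:-→d9:-→d10:-→d11:-→d12:-→d13:-→d14:-→d15:-→d16:H0→d17:-→d18:-→d19:-→d20:-→d21:-→d22:-→d23:-→d24:H3  best=H3
  ? 90.165.0.48  path d0:H0→d1:-→d2:-→d3:-→d4:-→d5:-→d6:-→d7:-→d8:-→d9:-→d10:-→d11:-→d12:-→d13:-→d14:-→d15:-→d16:H0→d17:-→d18:-  best=H0

== LOOKUPS ==
["H0","H0","H3","H3","H0"]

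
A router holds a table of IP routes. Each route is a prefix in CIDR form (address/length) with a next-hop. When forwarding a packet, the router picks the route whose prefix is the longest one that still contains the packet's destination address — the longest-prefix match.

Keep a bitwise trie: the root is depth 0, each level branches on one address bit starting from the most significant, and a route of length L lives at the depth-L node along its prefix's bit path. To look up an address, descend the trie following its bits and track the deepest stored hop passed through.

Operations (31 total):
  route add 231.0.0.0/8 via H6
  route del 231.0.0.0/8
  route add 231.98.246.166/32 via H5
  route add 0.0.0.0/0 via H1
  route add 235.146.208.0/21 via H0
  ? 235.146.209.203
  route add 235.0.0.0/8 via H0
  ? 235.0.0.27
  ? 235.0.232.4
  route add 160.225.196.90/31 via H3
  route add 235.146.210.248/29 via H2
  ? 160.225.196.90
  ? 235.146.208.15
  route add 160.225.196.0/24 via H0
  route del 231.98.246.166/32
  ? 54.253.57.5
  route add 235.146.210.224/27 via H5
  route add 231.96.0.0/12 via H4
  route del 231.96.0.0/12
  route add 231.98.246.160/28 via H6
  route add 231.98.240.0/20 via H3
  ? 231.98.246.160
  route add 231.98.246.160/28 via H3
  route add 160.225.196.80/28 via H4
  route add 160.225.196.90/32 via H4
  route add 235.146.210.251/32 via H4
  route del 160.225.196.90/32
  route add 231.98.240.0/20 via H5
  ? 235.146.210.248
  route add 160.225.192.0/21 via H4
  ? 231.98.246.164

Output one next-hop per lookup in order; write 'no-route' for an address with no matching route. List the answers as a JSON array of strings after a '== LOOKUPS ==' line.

Apply in order:
  add 231.0.0.0/8 -> H6 at depth 8
  del 231.0.0.0/8 (clear depth 8)
  add 231.98.246.166/32 -> H5 at depth 32
  add 0.0.0.0/0 -> H1 at depth 0
  add 235.146.208.0/21 -> H0 at depth 21
  lookup 235.146.209.203: bits 111010111001001011010 walk d0:H1→d1:-→d2:-→d3:-→d4:-→d5:-→d6:-→d7:-→d8:-→d9:-→d10:-→d11:-→d12:-→d13:-→d14:-→d15:-→d16:-→d17:-→d18:-→d19:-→d20:-→d21:H0 -> H0
  add 235.0.0.0/8 -> H0 at depth 8
  lookup 235.0.0.27: bits 11101011 walk d0:H1→d1:-→d2:-→d3:-→d4:-→d5:-→d6:-→d7:-→d8:H0 -> H0
  lookup 235.0.232.4: bits 11101011 walk d0:H1→d1:-→d2:-→d3:-→d4:-→d5:-→d6:-→d7:-→d8:H0 -> H0
  add 160.225.196.90/31 -> H3 at depth 31
  add 235.146.210.248/29 -> H2 at depth 29
  lookup 160.225.196.90: bits 1010000011100001110001000101101 walk d0:H1→d1:-→d2:-→d3:-→d4:-→d5:-→d6:-→d7:-→d8:-→d9:-→d10:-→d11:-→d12:-→d13:-→d14:-→d15:-→d16:-→d17:-→d18:-→d19:-→d20:-→d21:-→d22:-→d23:-→d24:-→d25:-→d26:-→d27:-→d28:-→d29:-→d30:-→d31:H3 -> H3
  lookup 235.146.208.15: bits 1110101110010010110100 walk d0:H1→d1:-→d2:-→d3:-→d4:-→d5:-→d6:-→d7:-→d8:H0→d9:-→d10:-→d11:-→d12:-→d13:-→d14:-→d15:-→d16:-→d17:-→d18:-→d19:-→d20:-→d21:H0→d22:- -> H0
  add 160.225.196.0/24 -> H0 at depth 24
  del 231.98.246.166/32 (clear depth 32)
  lookup 54.253.57.5: bits ε walk d0:H1 -> H1
  add 235.146.210.224/27 -> H5 at depth 27
  add 231.96.0.0/12 -> H4 at depth 12
  del 231.96.0.0/12 (clear depth 12)
  add 231.98.246.160/28 -> H6 at depth 28
  add 231.98.240.0/20 -> H3 at depth 20
  lookup 231.98.246.160: bits 11100111011000101111011010100 walk d0:H1→d1:-→d2:-→d3:-→d4:-→d5:-→d6:-→d7:-→d8:-→d9:-→d10:-→d11:-→d12:-→d13:-→d14:-→d15:-→d16:-→d17:-→d18:-→d19:-→d20:H3→d21:-→d22:-→d23:-→d24:-→d25:-→d26:-→d27:-→d28:H6→d29:- -> H6
  add 231.98.246.160/28 -> H3 at depth 28
  add 160.225.196.80/28 -> H4 at depth 28
  add 160.225.196.90/32 -> H4 at depth 32
  add 235.146.210.251/32 -> H4 at depth 32
  del 160.225.196.90/32 (clear depth 32)
  add 231.98.240.0/20 -> H5 at depth 20
  lookup 235.146.210.248: bits 111010111001001011010010111110 walk d0:H1→d1:-→d2:-→d3:-→d4:-→d5:-→d6:-→d7:-→d8:H0→d9:-→d10:-→d11:-→d12:-→d13:-→d14:-→d15:-→d16:-→d17:-→d18:-→d19:-→d20:-→d21:H0→d22:-→d23:-→d24:-→d25:-→d26:-→d27:H5→d28:-→d29:H2→d30:- -> H2
  add 160.225.192.0/21 -> H4 at depth 21
  lookup 231.98.246.164: bits 111001110110001011110110101001 walk d0:H1→d1:-→d2:-→d3:-→d4:-→d5:-→d6:-→d7:-→d8:-→d9:-→d10:-→d11:-→d12:-→d13:-→d14:-→d15:-→d16:-→d17:-→d18:-→d19:-→d20:H5→d21:-→d22:-→d23:-→d24:-→d25:-→d26:-→d27:-→d28:H3→d29:-→d30:- -> H3

== LOOKUPS ==
["H0","H0","H0","H3","H0","H1","H6","H2","H3"]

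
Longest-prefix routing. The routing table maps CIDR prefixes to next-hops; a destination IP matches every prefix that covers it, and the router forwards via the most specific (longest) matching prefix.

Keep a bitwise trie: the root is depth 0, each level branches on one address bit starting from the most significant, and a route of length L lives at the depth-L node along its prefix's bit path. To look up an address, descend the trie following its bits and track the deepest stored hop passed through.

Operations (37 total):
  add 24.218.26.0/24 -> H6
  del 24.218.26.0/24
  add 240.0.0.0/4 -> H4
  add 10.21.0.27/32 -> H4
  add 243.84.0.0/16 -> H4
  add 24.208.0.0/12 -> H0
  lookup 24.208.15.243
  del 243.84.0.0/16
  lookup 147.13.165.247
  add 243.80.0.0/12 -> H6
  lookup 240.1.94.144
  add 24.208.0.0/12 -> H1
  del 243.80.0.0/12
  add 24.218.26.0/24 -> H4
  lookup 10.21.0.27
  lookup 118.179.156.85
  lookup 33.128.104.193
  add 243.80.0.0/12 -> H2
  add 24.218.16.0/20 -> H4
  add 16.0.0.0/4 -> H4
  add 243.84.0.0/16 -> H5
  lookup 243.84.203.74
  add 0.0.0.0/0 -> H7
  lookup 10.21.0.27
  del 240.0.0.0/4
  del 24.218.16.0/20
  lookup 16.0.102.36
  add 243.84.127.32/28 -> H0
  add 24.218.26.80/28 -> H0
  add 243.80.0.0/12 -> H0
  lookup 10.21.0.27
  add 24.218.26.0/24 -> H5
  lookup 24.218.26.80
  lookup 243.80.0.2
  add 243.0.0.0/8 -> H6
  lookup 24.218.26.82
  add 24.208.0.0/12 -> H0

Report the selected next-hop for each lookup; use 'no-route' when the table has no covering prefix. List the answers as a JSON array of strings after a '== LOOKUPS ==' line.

Process each operation:
  + 24.218.26.0/24 (H6) depth=24
  del 24.218.26.0/24 (clear depth 24)
  + 240.0.0.0/4 (H4) depth=4
  + 10.21.0.27/32 (H4) depth=32
  + 243.84.0.0/16 (H4) depth=16
  + 24.208.0.0/12 (H0) depth=12
  Q 24.208.15.243: descend 000110001101 ; hops seen [H0] ; pick H0
  del 243.84.0.0/16 (clear depth 16)
  Q 147.13.165.247: descend 1 ; hops seen [∅] ; pick no-route
  + 243.80.0.0/12 (H6) depth=12
  Q 240.1.94.144: descend 111100 ; hops seen [H4] ; pick H4
  + 24.208.0.0/12 (H1) depth=12
  del 243.80.0.0/12 (clear depth 12)
  + 24.218.26.0/24 (H4) depth=24
  Q 10.21.0.27: descend 00001010000101010000000000011011 ; hops seen [H4] ; pick H4
  Q 118.179.156.85: descend 0 ; hops seen [∅] ; pick no-route
  Q 33.128.104.193: descend 00 ; hops seen [∅] ; pick no-route
  + 243.80.0.0/12 (H2) depth=12
  + 24.218.16.0/20 (H4) depth=20
  + 16.0.0.0/4 (H4) depth=4
  + 243.84.0.0/16 (H5) depth=16
  Q 243.84.203.74: descend 1111001101010100 ; hops seen [H4,H2,H5] ; pick H5
  + 0.0.0.0/0 (H7) depth=0
  Q 10.21.0.27: descend 00001010000101010000000000011011 ; hops seen [H7,H4] ; pick H4
  del 240.0.0.0/4 (clear depth 4)
  del 24.218.16.0/20 (clear depth 20)
  Q 16.0.102.36: descend 0001 ; hops seen [H7,H4] ; pick H4
  + 243.84.127.32/28 (H0) depth=28
  + 24.218.26.80/28 (H0) depth=28
  + 243.80.0.0/12 (H0) depth=12
  Q 10.21.0.27: descend 00001010000101010000000000011011 ; hops seen [H7,H4] ; pick H4
  + 24.218.26.0/24 (H5) depth=24
  Q 24.218.26.80: descend 0001100011011010000110100101 ; hops seen [H7,H4,H1,H5,H0] ; pick H0
  Q 243.80.0.2: descend 1111001101010 ; hops seen [H7,H0] ; pick H0
  + 243.0.0.0/8 (H6) depth=8
  Q 24.218.26.82: descend 0001100011011010000110100101 ; hops seen [H7,H4,H1,H5,H0] ; pick H0
  + 24.208.0.0/12 (H0) depth=12

== LOOKUPS ==
["H0","no-route","H4","H4","no-route","no-route","H5","H4","H4","H4","H0","H0","H0"]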